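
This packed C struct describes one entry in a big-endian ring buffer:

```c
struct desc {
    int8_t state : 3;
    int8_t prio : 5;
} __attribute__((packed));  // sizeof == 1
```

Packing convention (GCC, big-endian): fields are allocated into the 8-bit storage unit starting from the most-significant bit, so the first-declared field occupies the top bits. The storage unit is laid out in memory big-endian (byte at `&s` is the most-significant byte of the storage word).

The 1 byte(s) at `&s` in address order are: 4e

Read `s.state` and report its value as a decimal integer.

2

[0]=0x4e (big-endian) → word 0x4e
state:3 @ bit 5 → (0x4e>>5)&0x7 = 0x2  ←
prio:5 @ bit 0 → (0x4e>>0)&0x1f = 0xe
state signed 3b, MSB=0: value = 2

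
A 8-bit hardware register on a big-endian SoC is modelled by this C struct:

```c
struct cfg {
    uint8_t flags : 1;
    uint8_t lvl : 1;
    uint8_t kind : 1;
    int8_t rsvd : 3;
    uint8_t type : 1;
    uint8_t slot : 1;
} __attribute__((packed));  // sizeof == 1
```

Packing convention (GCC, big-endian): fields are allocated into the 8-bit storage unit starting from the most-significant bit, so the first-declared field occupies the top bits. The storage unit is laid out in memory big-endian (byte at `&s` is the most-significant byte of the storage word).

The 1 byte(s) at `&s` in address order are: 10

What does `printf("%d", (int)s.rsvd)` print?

-4

[0]=0x10 (big-endian) → word 0x10
flags [7+:1] = (word>>7) & 0x1 = 0
lvl [6+:1] = (word>>6) & 0x1 = 0
kind [5+:1] = (word>>5) & 0x1 = 0
rsvd [2+:3] = (word>>2) & 0x7 = 4  ←
type [1+:1] = (word>>1) & 0x1 = 0
slot [0+:1] = (word>>0) & 0x1 = 0
rsvd signed 3b, MSB=1: 4 - 8 = -4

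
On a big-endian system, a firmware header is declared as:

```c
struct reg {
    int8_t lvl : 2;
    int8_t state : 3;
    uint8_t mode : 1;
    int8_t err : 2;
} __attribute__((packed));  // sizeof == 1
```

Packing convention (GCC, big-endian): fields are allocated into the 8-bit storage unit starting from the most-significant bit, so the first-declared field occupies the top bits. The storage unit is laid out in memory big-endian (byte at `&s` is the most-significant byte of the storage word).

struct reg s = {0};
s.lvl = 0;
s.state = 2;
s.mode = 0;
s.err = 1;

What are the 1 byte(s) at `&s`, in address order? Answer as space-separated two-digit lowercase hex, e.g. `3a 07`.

11

[6+:2] lvl=0 & 0x3 = 0x0; word=0x00
[3+:3] state=2 & 0x7 = 0x2; word=0x10
[2+:1] mode=0 & 0x1 = 0x0; word=0x10
[0+:2] err=1 & 0x3 = 0x1; word=0x11
word = 0x11 → big-endian bytes:
  [0]=0x11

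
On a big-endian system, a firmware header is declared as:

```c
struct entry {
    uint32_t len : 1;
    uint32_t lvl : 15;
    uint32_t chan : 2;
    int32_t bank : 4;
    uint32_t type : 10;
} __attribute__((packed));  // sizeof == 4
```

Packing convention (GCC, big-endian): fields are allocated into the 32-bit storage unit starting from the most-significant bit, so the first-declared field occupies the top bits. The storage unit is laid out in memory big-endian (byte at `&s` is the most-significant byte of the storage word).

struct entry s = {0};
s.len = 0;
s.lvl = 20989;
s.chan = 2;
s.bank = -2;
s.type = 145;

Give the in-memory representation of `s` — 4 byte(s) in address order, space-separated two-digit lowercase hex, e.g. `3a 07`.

51 fd b8 91

[31+:1] len=0 & 0x1 = 0x0; word=0x00000000
[16+:15] lvl=20989 & 0x7fff = 0x51fd; word=0x51fd0000
[14+:2] chan=2 & 0x3 = 0x2; word=0x51fd8000
[10+:4] bank=-2 & 0xf = 0xe; word=0x51fdb800
[0+:10] type=145 & 0x3ff = 0x91; word=0x51fdb891
word = 0x51fdb891 → big-endian bytes:
  [0]=0x51  [1]=0xfd  [2]=0xb8  [3]=0x91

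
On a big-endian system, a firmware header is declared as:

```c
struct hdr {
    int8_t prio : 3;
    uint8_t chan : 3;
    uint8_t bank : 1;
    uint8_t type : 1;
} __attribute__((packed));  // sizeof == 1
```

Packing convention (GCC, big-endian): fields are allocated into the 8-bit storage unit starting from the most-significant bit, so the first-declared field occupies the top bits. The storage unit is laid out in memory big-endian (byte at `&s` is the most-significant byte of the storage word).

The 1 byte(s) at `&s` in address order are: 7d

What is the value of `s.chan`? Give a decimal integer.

[0]=0x7d (big-endian) → word 0x7d
prio [5+:3] = (word>>5) & 0x7 = 3
chan [2+:3] = (word>>2) & 0x7 = 7  ←
bank [1+:1] = (word>>1) & 0x1 = 0
type [0+:1] = (word>>0) & 0x1 = 1

7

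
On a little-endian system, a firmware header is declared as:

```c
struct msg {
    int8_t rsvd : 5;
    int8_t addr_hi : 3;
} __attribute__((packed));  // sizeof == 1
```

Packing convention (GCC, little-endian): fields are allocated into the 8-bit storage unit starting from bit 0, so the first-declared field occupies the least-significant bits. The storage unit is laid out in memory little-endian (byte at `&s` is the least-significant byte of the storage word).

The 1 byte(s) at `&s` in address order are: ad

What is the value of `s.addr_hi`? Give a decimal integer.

-3

[0]=0xad (little-endian) → word 0xad
rsvd:5 @ bit 0 → (0xad>>0)&0x1f = 0xd
addr_hi:3 @ bit 5 → (0xad>>5)&0x7 = 0x5  ←
addr_hi signed 3b, MSB=1: 5 - 8 = -3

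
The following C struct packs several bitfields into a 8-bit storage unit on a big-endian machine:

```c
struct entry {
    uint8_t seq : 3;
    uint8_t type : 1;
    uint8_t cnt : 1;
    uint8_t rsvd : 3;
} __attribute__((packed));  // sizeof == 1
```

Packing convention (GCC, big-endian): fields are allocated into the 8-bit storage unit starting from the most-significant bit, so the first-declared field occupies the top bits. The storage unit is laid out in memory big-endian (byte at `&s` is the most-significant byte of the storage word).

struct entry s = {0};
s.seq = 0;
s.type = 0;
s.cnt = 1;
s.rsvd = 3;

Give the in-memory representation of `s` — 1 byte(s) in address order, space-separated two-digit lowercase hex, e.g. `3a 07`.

seq (3b) val=0 bits=0x0 at bit 5: 0x00
type (1b) val=0 bits=0x0 at bit 4: 0x00
cnt (1b) val=1 bits=0x1 at bit 3: 0x08
rsvd (3b) val=3 bits=0x3 at bit 0: 0x0b
word = 0x0b → big-endian bytes:
  [0]=0x0b

0b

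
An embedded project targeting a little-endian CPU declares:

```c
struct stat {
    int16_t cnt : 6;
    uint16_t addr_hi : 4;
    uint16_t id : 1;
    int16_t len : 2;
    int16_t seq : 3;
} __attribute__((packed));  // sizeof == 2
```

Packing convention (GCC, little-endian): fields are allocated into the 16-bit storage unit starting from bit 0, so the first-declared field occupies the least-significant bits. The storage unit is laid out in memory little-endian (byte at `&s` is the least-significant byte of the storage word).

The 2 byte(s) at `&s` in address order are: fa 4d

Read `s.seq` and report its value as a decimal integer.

2

[0]=0xfa [1]=0x4d (little-endian) → word 0x4dfa
cnt [0+:6] = (word>>0) & 0x3f = 58
addr_hi [6+:4] = (word>>6) & 0xf = 7
id [10+:1] = (word>>10) & 0x1 = 1
len [11+:2] = (word>>11) & 0x3 = 1
seq [13+:3] = (word>>13) & 0x7 = 2  ←
seq signed 3b, MSB=0: value = 2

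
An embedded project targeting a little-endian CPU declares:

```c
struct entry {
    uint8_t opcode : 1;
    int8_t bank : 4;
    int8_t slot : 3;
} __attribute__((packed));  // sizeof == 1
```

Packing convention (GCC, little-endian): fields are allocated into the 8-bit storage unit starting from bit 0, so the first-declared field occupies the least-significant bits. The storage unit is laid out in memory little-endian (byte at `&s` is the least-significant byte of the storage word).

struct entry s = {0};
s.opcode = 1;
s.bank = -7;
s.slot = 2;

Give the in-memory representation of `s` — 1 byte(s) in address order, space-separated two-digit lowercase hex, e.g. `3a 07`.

opcode:1 = 1 → 0x1 << 0 → word 0x01
bank:4 = -7 → 0x9 << 1 → word 0x13
slot:3 = 2 → 0x2 << 5 → word 0x53
word = 0x53 → little-endian bytes:
  [0]=0x53

53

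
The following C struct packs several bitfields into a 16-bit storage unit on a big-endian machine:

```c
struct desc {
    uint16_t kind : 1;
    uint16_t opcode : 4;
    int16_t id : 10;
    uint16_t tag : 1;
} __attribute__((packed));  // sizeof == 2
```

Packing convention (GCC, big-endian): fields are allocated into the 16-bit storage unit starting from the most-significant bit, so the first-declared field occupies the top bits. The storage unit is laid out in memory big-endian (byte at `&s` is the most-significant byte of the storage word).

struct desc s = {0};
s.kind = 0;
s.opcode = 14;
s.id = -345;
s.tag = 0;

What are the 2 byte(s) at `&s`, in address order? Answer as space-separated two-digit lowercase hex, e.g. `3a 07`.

[15+:1] kind=0 & 0x1 = 0x0; word=0x0000
[11+:4] opcode=14 & 0xf = 0xe; word=0x7000
[1+:10] id=-345 & 0x3ff = 0x2a7; word=0x754e
[0+:1] tag=0 & 0x1 = 0x0; word=0x754e
word = 0x754e → big-endian bytes:
  [0]=0x75  [1]=0x4e

75 4e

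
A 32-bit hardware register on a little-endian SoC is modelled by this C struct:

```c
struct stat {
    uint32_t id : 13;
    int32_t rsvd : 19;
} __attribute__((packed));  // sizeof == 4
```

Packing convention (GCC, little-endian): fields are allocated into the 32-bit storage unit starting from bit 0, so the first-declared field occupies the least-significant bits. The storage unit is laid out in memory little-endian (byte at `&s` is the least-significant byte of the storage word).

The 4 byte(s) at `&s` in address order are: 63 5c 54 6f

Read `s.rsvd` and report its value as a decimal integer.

228002

[0]=0x63 [1]=0x5c [2]=0x54 [3]=0x6f (little-endian) → word 0x6f545c63
id:13 @ bit 0 → (0x6f545c63>>0)&0x1fff = 0x1c63
rsvd:19 @ bit 13 → (0x6f545c63>>13)&0x7ffff = 0x37aa2  ←
rsvd signed 19b, MSB=0: value = 228002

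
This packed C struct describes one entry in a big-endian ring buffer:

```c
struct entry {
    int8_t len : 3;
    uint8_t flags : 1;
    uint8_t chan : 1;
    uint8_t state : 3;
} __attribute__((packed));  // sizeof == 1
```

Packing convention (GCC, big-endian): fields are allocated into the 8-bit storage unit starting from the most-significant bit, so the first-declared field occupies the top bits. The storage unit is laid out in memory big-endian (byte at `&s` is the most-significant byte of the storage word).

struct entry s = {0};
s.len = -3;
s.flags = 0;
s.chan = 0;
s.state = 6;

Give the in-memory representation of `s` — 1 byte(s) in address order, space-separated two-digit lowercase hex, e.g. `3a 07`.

a6

len:3 = -3 → 0x5 << 5 → word 0xa0
flags:1 = 0 → 0x0 << 4 → word 0xa0
chan:1 = 0 → 0x0 << 3 → word 0xa0
state:3 = 6 → 0x6 << 0 → word 0xa6
word = 0xa6 → big-endian bytes:
  [0]=0xa6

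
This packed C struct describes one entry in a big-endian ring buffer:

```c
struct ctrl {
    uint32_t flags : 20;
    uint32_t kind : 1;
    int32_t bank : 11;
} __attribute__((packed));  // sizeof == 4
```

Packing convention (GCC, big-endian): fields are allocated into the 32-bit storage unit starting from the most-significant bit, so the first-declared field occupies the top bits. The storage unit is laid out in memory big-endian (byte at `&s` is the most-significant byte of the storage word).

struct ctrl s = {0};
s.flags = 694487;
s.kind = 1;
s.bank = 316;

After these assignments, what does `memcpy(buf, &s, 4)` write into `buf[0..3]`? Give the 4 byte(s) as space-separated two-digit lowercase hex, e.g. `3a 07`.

flags (20b) val=694487 bits=0xa98d7 at bit 12: 0xa98d7000
kind (1b) val=1 bits=0x1 at bit 11: 0xa98d7800
bank (11b) val=316 bits=0x13c at bit 0: 0xa98d793c
word = 0xa98d793c → big-endian bytes:
  [0]=0xa9  [1]=0x8d  [2]=0x79  [3]=0x3c

a9 8d 79 3c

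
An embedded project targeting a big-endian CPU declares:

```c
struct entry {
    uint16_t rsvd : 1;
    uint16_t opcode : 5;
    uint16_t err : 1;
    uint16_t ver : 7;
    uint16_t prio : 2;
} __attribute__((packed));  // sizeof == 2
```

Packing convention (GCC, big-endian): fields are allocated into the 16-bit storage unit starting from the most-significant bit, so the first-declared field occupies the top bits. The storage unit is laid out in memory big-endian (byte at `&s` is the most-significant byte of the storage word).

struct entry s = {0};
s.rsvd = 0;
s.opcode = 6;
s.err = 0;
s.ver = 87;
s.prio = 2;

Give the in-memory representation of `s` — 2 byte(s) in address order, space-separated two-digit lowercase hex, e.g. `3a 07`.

[15+:1] rsvd=0 & 0x1 = 0x0; word=0x0000
[10+:5] opcode=6 & 0x1f = 0x6; word=0x1800
[9+:1] err=0 & 0x1 = 0x0; word=0x1800
[2+:7] ver=87 & 0x7f = 0x57; word=0x195c
[0+:2] prio=2 & 0x3 = 0x2; word=0x195e
word = 0x195e → big-endian bytes:
  [0]=0x19  [1]=0x5e

19 5e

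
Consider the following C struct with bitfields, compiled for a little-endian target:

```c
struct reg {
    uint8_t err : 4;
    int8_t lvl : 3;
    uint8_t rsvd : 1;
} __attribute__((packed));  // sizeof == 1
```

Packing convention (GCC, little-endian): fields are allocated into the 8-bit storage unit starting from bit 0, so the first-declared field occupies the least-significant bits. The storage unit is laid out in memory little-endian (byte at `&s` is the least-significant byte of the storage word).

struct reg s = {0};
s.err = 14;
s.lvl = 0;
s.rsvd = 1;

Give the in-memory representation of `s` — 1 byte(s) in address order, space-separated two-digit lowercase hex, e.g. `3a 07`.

err:4 = 14 → 0xe << 0 → word 0x0e
lvl:3 = 0 → 0x0 << 4 → word 0x0e
rsvd:1 = 1 → 0x1 << 7 → word 0x8e
word = 0x8e → little-endian bytes:
  [0]=0x8e

8e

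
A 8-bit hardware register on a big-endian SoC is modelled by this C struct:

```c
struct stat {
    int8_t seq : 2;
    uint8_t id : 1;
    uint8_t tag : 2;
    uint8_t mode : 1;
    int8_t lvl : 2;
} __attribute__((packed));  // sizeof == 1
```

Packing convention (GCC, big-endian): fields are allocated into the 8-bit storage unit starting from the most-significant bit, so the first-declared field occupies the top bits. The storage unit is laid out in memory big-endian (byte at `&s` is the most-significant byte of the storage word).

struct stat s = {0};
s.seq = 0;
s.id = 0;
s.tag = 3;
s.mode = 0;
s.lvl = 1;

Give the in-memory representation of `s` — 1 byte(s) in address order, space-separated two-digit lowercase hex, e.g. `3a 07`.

19

seq (2b) val=0 bits=0x0 at bit 6: 0x00
id (1b) val=0 bits=0x0 at bit 5: 0x00
tag (2b) val=3 bits=0x3 at bit 3: 0x18
mode (1b) val=0 bits=0x0 at bit 2: 0x18
lvl (2b) val=1 bits=0x1 at bit 0: 0x19
word = 0x19 → big-endian bytes:
  [0]=0x19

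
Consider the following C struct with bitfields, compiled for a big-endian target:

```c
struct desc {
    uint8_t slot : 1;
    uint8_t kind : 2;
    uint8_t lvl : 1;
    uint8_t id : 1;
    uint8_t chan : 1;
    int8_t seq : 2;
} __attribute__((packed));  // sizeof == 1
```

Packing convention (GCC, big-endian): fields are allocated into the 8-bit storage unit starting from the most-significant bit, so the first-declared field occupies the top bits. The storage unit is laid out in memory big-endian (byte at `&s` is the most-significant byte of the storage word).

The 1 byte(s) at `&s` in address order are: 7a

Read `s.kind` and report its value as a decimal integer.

[0]=0x7a (big-endian) → word 0x7a
slot:1 @ bit 7 → (0x7a>>7)&0x1 = 0x0
kind:2 @ bit 5 → (0x7a>>5)&0x3 = 0x3  ←
lvl:1 @ bit 4 → (0x7a>>4)&0x1 = 0x1
id:1 @ bit 3 → (0x7a>>3)&0x1 = 0x1
chan:1 @ bit 2 → (0x7a>>2)&0x1 = 0x0
seq:2 @ bit 0 → (0x7a>>0)&0x3 = 0x2

3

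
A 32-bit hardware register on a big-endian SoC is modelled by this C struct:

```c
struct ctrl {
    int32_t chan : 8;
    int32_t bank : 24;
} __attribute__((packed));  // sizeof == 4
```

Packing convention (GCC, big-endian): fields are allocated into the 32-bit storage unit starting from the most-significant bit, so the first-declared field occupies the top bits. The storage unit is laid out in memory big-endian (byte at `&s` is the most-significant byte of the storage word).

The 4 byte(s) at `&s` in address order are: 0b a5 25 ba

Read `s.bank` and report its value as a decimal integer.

-5954118

[0]=0x0b [1]=0xa5 [2]=0x25 [3]=0xba (big-endian) → word 0x0ba525ba
chan:8 @ bit 24 → (0x0ba525ba>>24)&0xff = 0xb
bank:24 @ bit 0 → (0x0ba525ba>>0)&0xffffff = 0xa525ba  ←
bank signed 24b, MSB=1: 10823098 - 16777216 = -5954118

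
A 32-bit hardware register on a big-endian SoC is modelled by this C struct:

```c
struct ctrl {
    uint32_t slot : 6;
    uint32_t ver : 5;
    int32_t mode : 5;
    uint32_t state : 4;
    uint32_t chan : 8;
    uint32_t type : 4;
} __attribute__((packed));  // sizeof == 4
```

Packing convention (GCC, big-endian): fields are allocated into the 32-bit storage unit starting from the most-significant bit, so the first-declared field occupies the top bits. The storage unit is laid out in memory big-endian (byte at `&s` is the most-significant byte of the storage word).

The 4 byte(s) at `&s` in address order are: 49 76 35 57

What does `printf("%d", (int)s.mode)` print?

-10

[0]=0x49 [1]=0x76 [2]=0x35 [3]=0x57 (big-endian) → word 0x49763557
slot [26+:6] = (word>>26) & 0x3f = 18
ver [21+:5] = (word>>21) & 0x1f = 11
mode [16+:5] = (word>>16) & 0x1f = 22  ←
state [12+:4] = (word>>12) & 0xf = 3
chan [4+:8] = (word>>4) & 0xff = 85
type [0+:4] = (word>>0) & 0xf = 7
mode signed 5b, MSB=1: 22 - 32 = -10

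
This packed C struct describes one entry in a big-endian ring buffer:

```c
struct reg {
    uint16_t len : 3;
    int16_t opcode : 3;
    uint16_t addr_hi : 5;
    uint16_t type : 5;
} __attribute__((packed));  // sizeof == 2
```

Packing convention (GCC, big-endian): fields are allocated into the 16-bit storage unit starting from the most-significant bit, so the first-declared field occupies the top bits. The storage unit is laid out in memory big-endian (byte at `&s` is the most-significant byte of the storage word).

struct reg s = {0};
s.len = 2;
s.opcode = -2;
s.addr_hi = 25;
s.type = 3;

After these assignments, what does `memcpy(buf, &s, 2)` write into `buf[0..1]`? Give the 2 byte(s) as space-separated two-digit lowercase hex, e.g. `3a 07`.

5b 23

[13+:3] len=2 & 0x7 = 0x2; word=0x4000
[10+:3] opcode=-2 & 0x7 = 0x6; word=0x5800
[5+:5] addr_hi=25 & 0x1f = 0x19; word=0x5b20
[0+:5] type=3 & 0x1f = 0x3; word=0x5b23
word = 0x5b23 → big-endian bytes:
  [0]=0x5b  [1]=0x23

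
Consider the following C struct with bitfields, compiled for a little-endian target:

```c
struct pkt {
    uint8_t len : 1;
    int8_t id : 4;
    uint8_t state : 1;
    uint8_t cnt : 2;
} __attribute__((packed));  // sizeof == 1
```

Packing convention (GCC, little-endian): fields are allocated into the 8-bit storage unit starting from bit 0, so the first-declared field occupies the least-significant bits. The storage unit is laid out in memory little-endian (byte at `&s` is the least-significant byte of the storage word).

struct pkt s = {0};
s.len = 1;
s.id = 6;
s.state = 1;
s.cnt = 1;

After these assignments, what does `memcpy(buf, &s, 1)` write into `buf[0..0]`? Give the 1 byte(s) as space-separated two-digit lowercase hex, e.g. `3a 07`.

6d

len (1b) val=1 bits=0x1 at bit 0: 0x01
id (4b) val=6 bits=0x6 at bit 1: 0x0d
state (1b) val=1 bits=0x1 at bit 5: 0x2d
cnt (2b) val=1 bits=0x1 at bit 6: 0x6d
word = 0x6d → little-endian bytes:
  [0]=0x6d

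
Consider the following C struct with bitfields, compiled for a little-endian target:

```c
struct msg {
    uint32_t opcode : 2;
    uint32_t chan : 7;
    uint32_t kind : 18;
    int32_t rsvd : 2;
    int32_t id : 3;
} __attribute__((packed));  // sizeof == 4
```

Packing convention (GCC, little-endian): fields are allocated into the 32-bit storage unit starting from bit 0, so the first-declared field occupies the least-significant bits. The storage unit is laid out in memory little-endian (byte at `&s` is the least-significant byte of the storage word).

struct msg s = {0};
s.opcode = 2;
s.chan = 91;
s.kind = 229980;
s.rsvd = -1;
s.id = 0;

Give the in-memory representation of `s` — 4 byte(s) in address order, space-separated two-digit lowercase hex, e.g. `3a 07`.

6e b9 04 1f

opcode:2 = 2 → 0x2 << 0 → word 0x00000002
chan:7 = 91 → 0x5b << 2 → word 0x0000016e
kind:18 = 229980 → 0x3825c << 9 → word 0x0704b96e
rsvd:2 = -1 → 0x3 << 27 → word 0x1f04b96e
id:3 = 0 → 0x0 << 29 → word 0x1f04b96e
word = 0x1f04b96e → little-endian bytes:
  [0]=0x6e  [1]=0xb9  [2]=0x04  [3]=0x1f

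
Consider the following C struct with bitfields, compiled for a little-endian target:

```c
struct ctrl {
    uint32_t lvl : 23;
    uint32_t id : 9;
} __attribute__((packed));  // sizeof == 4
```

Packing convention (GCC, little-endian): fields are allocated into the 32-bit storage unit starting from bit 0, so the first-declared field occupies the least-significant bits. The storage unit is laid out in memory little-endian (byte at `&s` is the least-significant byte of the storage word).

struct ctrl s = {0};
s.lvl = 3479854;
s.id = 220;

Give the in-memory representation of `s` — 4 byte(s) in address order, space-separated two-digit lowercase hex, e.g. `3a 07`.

2e 19 35 6e

[0+:23] lvl=3479854 & 0x7fffff = 0x35192e; word=0x0035192e
[23+:9] id=220 & 0x1ff = 0xdc; word=0x6e35192e
word = 0x6e35192e → little-endian bytes:
  [0]=0x2e  [1]=0x19  [2]=0x35  [3]=0x6e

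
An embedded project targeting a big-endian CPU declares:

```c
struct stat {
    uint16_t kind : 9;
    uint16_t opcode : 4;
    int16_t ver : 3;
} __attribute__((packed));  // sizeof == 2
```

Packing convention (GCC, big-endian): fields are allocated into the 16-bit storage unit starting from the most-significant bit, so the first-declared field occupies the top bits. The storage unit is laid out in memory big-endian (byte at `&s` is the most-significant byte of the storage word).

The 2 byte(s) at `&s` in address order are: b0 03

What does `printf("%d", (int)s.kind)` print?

[0]=0xb0 [1]=0x03 (big-endian) → word 0xb003
kind:9 @ bit 7 → (0xb003>>7)&0x1ff = 0x160  ←
opcode:4 @ bit 3 → (0xb003>>3)&0xf = 0x0
ver:3 @ bit 0 → (0xb003>>0)&0x7 = 0x3

352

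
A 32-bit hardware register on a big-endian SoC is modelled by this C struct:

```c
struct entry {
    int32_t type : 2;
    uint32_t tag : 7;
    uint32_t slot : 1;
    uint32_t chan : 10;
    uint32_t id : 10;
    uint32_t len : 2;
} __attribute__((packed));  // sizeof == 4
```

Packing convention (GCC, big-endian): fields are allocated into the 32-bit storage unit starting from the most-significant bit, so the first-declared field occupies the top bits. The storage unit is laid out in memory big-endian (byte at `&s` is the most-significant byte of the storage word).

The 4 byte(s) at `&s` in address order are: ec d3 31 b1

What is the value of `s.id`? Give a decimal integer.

[0]=0xec [1]=0xd3 [2]=0x31 [3]=0xb1 (big-endian) → word 0xecd331b1
type [30+:2] = (word>>30) & 0x3 = 3
tag [23+:7] = (word>>23) & 0x7f = 89
slot [22+:1] = (word>>22) & 0x1 = 1
chan [12+:10] = (word>>12) & 0x3ff = 307
id [2+:10] = (word>>2) & 0x3ff = 108  ←
len [0+:2] = (word>>0) & 0x3 = 1

108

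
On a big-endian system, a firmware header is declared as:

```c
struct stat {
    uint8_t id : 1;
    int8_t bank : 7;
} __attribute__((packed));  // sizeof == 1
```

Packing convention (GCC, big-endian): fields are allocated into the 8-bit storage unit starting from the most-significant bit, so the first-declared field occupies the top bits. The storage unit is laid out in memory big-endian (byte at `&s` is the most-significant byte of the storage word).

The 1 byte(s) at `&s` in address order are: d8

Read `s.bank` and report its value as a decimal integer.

[0]=0xd8 (big-endian) → word 0xd8
id [7+:1] = (word>>7) & 0x1 = 1
bank [0+:7] = (word>>0) & 0x7f = 88  ←
bank signed 7b, MSB=1: 88 - 128 = -40

-40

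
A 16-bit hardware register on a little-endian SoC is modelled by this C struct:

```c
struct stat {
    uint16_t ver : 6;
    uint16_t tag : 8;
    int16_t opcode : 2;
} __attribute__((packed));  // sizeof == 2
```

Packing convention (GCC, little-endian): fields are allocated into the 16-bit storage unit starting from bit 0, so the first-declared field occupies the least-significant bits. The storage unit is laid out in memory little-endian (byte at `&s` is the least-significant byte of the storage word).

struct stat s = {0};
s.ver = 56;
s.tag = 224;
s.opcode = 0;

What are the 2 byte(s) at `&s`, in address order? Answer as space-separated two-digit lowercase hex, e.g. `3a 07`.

38 38

ver (6b) val=56 bits=0x38 at bit 0: 0x0038
tag (8b) val=224 bits=0xe0 at bit 6: 0x3838
opcode (2b) val=0 bits=0x0 at bit 14: 0x3838
word = 0x3838 → little-endian bytes:
  [0]=0x38  [1]=0x38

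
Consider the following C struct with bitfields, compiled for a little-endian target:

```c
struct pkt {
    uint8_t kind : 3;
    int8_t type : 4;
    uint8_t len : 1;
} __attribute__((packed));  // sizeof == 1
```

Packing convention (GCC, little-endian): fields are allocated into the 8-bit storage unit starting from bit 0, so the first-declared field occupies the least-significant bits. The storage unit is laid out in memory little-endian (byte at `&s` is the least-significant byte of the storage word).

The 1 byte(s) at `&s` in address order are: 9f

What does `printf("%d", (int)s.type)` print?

[0]=0x9f (little-endian) → word 0x9f
kind [0+:3] = (word>>0) & 0x7 = 7
type [3+:4] = (word>>3) & 0xf = 3  ←
len [7+:1] = (word>>7) & 0x1 = 1
type signed 4b, MSB=0: value = 3

3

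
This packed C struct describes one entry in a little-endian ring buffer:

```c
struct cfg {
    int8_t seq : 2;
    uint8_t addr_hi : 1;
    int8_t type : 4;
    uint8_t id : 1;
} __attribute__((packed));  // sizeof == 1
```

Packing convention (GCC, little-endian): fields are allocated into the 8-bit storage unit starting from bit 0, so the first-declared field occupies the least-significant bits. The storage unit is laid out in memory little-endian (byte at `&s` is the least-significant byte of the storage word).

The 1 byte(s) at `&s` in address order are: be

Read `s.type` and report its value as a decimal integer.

[0]=0xbe (little-endian) → word 0xbe
seq:2 @ bit 0 → (0xbe>>0)&0x3 = 0x2
addr_hi:1 @ bit 2 → (0xbe>>2)&0x1 = 0x1
type:4 @ bit 3 → (0xbe>>3)&0xf = 0x7  ←
id:1 @ bit 7 → (0xbe>>7)&0x1 = 0x1
type signed 4b, MSB=0: value = 7

7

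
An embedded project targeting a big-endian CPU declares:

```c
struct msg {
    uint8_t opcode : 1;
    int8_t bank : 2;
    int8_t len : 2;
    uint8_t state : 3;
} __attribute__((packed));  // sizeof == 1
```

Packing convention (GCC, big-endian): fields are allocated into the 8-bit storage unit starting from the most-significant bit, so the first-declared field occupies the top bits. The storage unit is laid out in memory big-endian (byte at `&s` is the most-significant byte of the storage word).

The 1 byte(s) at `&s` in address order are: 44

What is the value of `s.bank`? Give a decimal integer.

-2

[0]=0x44 (big-endian) → word 0x44
opcode:1 @ bit 7 → (0x44>>7)&0x1 = 0x0
bank:2 @ bit 5 → (0x44>>5)&0x3 = 0x2  ←
len:2 @ bit 3 → (0x44>>3)&0x3 = 0x0
state:3 @ bit 0 → (0x44>>0)&0x7 = 0x4
bank signed 2b, MSB=1: 2 - 4 = -2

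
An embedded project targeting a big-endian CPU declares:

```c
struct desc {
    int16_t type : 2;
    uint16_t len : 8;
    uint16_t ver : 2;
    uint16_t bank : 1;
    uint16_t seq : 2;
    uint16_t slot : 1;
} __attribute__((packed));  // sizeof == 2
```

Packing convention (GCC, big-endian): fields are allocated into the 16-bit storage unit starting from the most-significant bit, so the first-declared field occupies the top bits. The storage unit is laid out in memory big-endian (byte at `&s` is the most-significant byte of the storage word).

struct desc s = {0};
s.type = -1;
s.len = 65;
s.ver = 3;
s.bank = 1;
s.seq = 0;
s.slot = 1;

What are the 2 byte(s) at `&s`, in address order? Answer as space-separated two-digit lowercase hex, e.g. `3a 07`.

d0 79

type (2b) val=-1 bits=0x3 at bit 14: 0xc000
len (8b) val=65 bits=0x41 at bit 6: 0xd040
ver (2b) val=3 bits=0x3 at bit 4: 0xd070
bank (1b) val=1 bits=0x1 at bit 3: 0xd078
seq (2b) val=0 bits=0x0 at bit 1: 0xd078
slot (1b) val=1 bits=0x1 at bit 0: 0xd079
word = 0xd079 → big-endian bytes:
  [0]=0xd0  [1]=0x79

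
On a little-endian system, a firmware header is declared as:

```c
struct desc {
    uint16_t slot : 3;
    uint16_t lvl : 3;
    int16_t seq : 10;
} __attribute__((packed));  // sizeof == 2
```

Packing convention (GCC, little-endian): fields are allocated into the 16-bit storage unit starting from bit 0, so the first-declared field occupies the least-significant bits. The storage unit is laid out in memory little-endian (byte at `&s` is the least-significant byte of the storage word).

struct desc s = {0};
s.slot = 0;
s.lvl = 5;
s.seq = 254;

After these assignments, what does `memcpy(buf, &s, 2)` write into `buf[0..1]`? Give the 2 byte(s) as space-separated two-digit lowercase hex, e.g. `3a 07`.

a8 3f

[0+:3] slot=0 & 0x7 = 0x0; word=0x0000
[3+:3] lvl=5 & 0x7 = 0x5; word=0x0028
[6+:10] seq=254 & 0x3ff = 0xfe; word=0x3fa8
word = 0x3fa8 → little-endian bytes:
  [0]=0xa8  [1]=0x3f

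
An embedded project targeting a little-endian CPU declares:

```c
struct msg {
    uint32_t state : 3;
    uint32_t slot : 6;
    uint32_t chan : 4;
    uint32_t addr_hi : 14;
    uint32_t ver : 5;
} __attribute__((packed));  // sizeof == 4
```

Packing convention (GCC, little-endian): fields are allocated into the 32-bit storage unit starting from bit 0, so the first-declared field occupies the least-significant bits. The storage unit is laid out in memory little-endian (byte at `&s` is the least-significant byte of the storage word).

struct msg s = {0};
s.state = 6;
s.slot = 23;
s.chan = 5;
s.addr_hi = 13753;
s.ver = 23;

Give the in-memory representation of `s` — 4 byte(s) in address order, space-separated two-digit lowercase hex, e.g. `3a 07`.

state (3b) val=6 bits=0x6 at bit 0: 0x00000006
slot (6b) val=23 bits=0x17 at bit 3: 0x000000be
chan (4b) val=5 bits=0x5 at bit 9: 0x00000abe
addr_hi (14b) val=13753 bits=0x35b9 at bit 13: 0x06b72abe
ver (5b) val=23 bits=0x17 at bit 27: 0xbeb72abe
word = 0xbeb72abe → little-endian bytes:
  [0]=0xbe  [1]=0x2a  [2]=0xb7  [3]=0xbe

be 2a b7 be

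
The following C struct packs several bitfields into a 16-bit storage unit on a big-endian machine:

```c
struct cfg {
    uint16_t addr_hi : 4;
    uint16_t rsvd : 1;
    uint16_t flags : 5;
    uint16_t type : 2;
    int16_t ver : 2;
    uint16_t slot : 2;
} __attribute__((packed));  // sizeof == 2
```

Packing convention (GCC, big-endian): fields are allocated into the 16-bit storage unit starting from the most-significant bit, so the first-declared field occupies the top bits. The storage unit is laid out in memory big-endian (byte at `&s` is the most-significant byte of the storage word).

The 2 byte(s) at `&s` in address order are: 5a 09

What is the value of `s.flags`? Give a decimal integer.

8

[0]=0x5a [1]=0x09 (big-endian) → word 0x5a09
addr_hi:4 @ bit 12 → (0x5a09>>12)&0xf = 0x5
rsvd:1 @ bit 11 → (0x5a09>>11)&0x1 = 0x1
flags:5 @ bit 6 → (0x5a09>>6)&0x1f = 0x8  ←
type:2 @ bit 4 → (0x5a09>>4)&0x3 = 0x0
ver:2 @ bit 2 → (0x5a09>>2)&0x3 = 0x2
slot:2 @ bit 0 → (0x5a09>>0)&0x3 = 0x1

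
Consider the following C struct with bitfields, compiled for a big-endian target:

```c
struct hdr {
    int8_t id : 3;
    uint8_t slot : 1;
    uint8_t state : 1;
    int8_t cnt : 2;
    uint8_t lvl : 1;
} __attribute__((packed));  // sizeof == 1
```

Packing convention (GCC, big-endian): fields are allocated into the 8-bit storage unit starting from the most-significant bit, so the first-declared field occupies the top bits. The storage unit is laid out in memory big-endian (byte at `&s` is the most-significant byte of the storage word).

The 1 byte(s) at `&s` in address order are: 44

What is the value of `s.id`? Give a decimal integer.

2

[0]=0x44 (big-endian) → word 0x44
id [5+:3] = (word>>5) & 0x7 = 2  ←
slot [4+:1] = (word>>4) & 0x1 = 0
state [3+:1] = (word>>3) & 0x1 = 0
cnt [1+:2] = (word>>1) & 0x3 = 2
lvl [0+:1] = (word>>0) & 0x1 = 0
id signed 3b, MSB=0: value = 2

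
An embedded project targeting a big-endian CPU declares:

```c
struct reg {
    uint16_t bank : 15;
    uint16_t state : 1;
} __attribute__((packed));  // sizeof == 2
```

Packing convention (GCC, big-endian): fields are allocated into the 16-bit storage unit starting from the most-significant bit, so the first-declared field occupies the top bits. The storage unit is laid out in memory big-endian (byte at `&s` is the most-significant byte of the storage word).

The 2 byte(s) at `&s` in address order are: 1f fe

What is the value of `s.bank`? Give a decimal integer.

[0]=0x1f [1]=0xfe (big-endian) → word 0x1ffe
bank [1+:15] = (word>>1) & 0x7fff = 4095  ←
state [0+:1] = (word>>0) & 0x1 = 0

4095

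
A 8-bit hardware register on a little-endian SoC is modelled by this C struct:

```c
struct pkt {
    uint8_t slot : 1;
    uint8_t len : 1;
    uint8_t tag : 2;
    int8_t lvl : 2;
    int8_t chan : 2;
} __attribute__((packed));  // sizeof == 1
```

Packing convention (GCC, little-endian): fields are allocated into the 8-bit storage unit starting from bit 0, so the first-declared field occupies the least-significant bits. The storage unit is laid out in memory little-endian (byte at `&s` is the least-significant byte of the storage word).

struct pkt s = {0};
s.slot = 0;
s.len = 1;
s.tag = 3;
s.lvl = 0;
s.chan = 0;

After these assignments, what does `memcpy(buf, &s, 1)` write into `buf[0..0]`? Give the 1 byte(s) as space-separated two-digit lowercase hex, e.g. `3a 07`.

0e

slot (1b) val=0 bits=0x0 at bit 0: 0x00
len (1b) val=1 bits=0x1 at bit 1: 0x02
tag (2b) val=3 bits=0x3 at bit 2: 0x0e
lvl (2b) val=0 bits=0x0 at bit 4: 0x0e
chan (2b) val=0 bits=0x0 at bit 6: 0x0e
word = 0x0e → little-endian bytes:
  [0]=0x0e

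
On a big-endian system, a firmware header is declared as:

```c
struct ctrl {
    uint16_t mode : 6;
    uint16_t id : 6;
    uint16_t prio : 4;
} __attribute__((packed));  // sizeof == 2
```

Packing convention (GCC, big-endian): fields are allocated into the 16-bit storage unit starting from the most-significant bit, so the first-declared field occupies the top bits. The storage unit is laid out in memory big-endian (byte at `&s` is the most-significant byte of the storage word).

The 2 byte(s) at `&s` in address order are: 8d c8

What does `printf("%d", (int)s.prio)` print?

8

[0]=0x8d [1]=0xc8 (big-endian) → word 0x8dc8
mode:6 @ bit 10 → (0x8dc8>>10)&0x3f = 0x23
id:6 @ bit 4 → (0x8dc8>>4)&0x3f = 0x1c
prio:4 @ bit 0 → (0x8dc8>>0)&0xf = 0x8  ←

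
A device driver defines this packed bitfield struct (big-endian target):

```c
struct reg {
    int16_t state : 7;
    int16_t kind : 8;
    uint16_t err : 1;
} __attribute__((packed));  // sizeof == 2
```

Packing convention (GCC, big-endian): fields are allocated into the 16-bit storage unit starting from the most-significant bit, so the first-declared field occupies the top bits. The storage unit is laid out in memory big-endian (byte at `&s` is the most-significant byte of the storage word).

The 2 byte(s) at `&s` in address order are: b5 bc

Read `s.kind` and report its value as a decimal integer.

[0]=0xb5 [1]=0xbc (big-endian) → word 0xb5bc
state:7 @ bit 9 → (0xb5bc>>9)&0x7f = 0x5a
kind:8 @ bit 1 → (0xb5bc>>1)&0xff = 0xde  ←
err:1 @ bit 0 → (0xb5bc>>0)&0x1 = 0x0
kind signed 8b, MSB=1: 222 - 256 = -34

-34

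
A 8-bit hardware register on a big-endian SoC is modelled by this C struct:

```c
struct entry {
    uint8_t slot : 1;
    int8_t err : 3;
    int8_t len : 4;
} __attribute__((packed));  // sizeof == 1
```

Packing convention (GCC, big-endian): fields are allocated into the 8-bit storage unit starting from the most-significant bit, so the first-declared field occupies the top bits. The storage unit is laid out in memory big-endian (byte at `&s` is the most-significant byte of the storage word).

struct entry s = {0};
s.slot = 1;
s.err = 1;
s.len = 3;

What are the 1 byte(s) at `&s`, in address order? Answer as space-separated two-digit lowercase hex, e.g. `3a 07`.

93

slot (1b) val=1 bits=0x1 at bit 7: 0x80
err (3b) val=1 bits=0x1 at bit 4: 0x90
len (4b) val=3 bits=0x3 at bit 0: 0x93
word = 0x93 → big-endian bytes:
  [0]=0x93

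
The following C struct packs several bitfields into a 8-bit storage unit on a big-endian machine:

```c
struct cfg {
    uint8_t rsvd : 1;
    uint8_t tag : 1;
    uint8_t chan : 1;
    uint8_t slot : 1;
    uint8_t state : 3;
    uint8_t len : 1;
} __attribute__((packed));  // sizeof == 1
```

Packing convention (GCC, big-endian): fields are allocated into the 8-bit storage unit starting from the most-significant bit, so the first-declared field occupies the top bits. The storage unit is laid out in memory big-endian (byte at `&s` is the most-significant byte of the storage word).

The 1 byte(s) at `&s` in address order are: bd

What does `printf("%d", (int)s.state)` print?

[0]=0xbd (big-endian) → word 0xbd
rsvd:1 @ bit 7 → (0xbd>>7)&0x1 = 0x1
tag:1 @ bit 6 → (0xbd>>6)&0x1 = 0x0
chan:1 @ bit 5 → (0xbd>>5)&0x1 = 0x1
slot:1 @ bit 4 → (0xbd>>4)&0x1 = 0x1
state:3 @ bit 1 → (0xbd>>1)&0x7 = 0x6  ←
len:1 @ bit 0 → (0xbd>>0)&0x1 = 0x1

6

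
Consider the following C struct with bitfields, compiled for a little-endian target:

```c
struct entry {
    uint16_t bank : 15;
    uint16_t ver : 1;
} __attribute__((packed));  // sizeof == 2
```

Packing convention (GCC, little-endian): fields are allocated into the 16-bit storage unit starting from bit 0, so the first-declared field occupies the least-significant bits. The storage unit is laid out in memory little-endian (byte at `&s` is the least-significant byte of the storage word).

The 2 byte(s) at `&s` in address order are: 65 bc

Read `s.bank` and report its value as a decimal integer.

[0]=0x65 [1]=0xbc (little-endian) → word 0xbc65
bank:15 @ bit 0 → (0xbc65>>0)&0x7fff = 0x3c65  ←
ver:1 @ bit 15 → (0xbc65>>15)&0x1 = 0x1

15461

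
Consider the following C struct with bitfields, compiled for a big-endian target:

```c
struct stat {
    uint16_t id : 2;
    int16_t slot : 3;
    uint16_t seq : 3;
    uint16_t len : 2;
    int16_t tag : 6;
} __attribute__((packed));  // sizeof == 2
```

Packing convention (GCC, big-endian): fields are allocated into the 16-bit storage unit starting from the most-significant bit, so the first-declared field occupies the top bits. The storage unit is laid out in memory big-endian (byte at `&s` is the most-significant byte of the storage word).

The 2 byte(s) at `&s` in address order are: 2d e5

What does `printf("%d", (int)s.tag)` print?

-27

[0]=0x2d [1]=0xe5 (big-endian) → word 0x2de5
id [14+:2] = (word>>14) & 0x3 = 0
slot [11+:3] = (word>>11) & 0x7 = 5
seq [8+:3] = (word>>8) & 0x7 = 5
len [6+:2] = (word>>6) & 0x3 = 3
tag [0+:6] = (word>>0) & 0x3f = 37  ←
tag signed 6b, MSB=1: 37 - 64 = -27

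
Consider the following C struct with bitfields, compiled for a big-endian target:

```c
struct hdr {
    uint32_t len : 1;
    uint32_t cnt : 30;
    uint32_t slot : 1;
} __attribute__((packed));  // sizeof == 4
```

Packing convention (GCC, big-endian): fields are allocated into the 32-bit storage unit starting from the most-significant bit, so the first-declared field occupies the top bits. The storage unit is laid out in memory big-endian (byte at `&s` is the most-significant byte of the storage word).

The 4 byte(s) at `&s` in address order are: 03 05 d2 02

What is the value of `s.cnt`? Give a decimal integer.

[0]=0x03 [1]=0x05 [2]=0xd2 [3]=0x02 (big-endian) → word 0x0305d202
len:1 @ bit 31 → (0x0305d202>>31)&0x1 = 0x0
cnt:30 @ bit 1 → (0x0305d202>>1)&0x3fffffff = 0x182e901  ←
slot:1 @ bit 0 → (0x0305d202>>0)&0x1 = 0x0

25356545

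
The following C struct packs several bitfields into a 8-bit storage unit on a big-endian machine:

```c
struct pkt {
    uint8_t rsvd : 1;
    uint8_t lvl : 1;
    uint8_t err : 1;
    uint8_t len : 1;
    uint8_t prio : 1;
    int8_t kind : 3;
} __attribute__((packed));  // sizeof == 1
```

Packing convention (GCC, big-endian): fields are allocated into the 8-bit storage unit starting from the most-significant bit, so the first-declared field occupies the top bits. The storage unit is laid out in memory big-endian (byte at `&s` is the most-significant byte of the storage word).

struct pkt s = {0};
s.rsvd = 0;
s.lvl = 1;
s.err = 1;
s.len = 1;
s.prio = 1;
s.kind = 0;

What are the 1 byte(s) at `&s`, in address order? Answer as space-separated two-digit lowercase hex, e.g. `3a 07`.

rsvd (1b) val=0 bits=0x0 at bit 7: 0x00
lvl (1b) val=1 bits=0x1 at bit 6: 0x40
err (1b) val=1 bits=0x1 at bit 5: 0x60
len (1b) val=1 bits=0x1 at bit 4: 0x70
prio (1b) val=1 bits=0x1 at bit 3: 0x78
kind (3b) val=0 bits=0x0 at bit 0: 0x78
word = 0x78 → big-endian bytes:
  [0]=0x78

78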